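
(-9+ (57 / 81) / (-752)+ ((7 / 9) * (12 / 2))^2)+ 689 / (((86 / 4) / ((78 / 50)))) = 1370055143 / 21826800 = 62.77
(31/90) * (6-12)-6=-121/15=-8.07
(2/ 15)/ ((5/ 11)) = 22/ 75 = 0.29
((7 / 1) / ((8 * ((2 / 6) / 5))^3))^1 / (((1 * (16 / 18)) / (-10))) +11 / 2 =-1051861 / 2048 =-513.60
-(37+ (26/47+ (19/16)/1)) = -29133/752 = -38.74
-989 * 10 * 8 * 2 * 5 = -791200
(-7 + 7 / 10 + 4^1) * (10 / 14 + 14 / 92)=-279 / 140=-1.99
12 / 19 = 0.63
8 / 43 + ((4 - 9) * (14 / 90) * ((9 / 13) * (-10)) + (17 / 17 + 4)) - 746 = -411105 / 559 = -735.43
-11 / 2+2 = -7 / 2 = -3.50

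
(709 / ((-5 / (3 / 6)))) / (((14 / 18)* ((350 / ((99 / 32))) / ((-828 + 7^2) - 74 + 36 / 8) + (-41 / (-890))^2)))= 694.75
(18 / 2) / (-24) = -3 / 8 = -0.38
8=8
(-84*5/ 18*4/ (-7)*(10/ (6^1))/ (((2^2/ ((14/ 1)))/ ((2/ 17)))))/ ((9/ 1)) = 1400/ 1377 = 1.02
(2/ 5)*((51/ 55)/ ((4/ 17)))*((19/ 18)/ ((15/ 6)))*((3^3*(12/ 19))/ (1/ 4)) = 62424/ 1375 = 45.40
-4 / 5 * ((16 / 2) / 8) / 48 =-0.02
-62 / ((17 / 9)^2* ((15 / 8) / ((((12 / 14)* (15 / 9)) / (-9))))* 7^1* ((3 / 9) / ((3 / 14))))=13392 / 99127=0.14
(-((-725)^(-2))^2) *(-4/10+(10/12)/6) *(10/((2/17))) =799/9946139062500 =0.00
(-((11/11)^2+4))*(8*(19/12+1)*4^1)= -1240/3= -413.33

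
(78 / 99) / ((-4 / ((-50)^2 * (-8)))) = 130000 / 33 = 3939.39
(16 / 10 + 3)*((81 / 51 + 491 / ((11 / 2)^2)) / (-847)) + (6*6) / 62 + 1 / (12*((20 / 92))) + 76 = 249098845507 / 3240638940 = 76.87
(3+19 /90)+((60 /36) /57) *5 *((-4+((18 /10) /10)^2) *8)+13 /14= -14986 /29925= -0.50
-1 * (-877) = 877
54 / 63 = 6 / 7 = 0.86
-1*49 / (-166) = 49 / 166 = 0.30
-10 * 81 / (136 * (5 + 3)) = -405 / 544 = -0.74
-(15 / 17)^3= -0.69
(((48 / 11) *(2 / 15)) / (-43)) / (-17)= 32 / 40205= 0.00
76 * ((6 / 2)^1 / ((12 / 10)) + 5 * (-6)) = -2090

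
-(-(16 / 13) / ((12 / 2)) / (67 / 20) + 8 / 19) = -17864 / 49647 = -0.36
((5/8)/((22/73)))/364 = 0.01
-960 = -960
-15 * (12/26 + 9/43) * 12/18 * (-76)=285000/559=509.84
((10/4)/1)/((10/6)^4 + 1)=405/1412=0.29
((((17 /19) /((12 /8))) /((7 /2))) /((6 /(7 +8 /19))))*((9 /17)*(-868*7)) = -244776 /361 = -678.05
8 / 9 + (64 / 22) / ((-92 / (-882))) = 65528 / 2277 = 28.78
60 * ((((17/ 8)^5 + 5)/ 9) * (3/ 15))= 527899/ 8192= 64.44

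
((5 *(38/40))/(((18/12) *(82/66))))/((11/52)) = 494/41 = 12.05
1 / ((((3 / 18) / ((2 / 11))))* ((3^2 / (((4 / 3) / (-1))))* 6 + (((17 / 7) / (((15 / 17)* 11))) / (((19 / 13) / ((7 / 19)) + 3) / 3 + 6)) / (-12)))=-0.03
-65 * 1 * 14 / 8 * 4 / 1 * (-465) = 211575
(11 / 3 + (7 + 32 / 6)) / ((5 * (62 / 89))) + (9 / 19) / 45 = 13559 / 2945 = 4.60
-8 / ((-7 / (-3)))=-24 / 7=-3.43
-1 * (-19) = 19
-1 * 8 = -8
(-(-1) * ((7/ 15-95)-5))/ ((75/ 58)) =-86594/ 1125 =-76.97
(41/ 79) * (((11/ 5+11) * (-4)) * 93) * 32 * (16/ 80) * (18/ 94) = -289910016/ 92825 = -3123.19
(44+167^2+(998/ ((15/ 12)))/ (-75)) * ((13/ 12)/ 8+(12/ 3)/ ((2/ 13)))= 26271445447/ 36000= 729762.37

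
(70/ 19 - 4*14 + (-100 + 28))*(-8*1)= 18896/ 19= 994.53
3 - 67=-64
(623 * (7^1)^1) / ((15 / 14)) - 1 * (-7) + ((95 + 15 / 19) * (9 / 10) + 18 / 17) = 20177177 / 4845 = 4164.54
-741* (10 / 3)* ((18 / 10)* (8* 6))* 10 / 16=-133380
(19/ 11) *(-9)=-15.55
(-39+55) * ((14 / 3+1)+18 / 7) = 2768 / 21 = 131.81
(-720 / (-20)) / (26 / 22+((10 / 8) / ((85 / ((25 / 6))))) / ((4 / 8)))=80784 / 2927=27.60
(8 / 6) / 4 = 1 / 3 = 0.33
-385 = -385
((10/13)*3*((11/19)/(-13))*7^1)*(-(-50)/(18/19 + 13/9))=-1039500/69121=-15.04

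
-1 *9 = -9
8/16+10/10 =3/2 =1.50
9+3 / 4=39 / 4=9.75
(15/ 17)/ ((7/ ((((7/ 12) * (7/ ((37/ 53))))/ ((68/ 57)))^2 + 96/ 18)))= 3.70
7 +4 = 11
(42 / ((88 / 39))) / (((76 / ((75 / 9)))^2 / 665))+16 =2204641 / 13376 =164.82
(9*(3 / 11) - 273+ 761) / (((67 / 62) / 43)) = 14383070 / 737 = 19515.70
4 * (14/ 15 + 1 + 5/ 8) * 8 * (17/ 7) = 20876/ 105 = 198.82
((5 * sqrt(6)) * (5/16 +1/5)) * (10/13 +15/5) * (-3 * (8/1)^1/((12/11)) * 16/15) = -44198 * sqrt(6)/195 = -555.19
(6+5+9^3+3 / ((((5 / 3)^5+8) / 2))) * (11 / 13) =626.40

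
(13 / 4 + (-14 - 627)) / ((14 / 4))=-2551 / 14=-182.21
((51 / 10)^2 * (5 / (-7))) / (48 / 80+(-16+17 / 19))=49419 / 38584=1.28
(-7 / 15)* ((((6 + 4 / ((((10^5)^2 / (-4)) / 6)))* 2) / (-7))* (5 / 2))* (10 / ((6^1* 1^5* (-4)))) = -208333333 / 250000000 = -0.83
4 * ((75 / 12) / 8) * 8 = 25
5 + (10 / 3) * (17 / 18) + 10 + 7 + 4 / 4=706 / 27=26.15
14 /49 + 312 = 312.29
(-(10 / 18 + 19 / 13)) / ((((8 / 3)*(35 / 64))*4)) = -472 / 1365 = -0.35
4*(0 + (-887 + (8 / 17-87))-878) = -125904 / 17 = -7406.12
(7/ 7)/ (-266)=-1/ 266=-0.00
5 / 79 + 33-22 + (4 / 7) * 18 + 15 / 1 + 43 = 43880 / 553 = 79.35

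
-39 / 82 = -0.48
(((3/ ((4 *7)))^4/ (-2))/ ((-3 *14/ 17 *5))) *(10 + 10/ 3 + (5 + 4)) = 10251/ 86051840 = 0.00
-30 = -30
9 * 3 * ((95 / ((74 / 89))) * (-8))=-913140 / 37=-24679.46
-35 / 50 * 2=-7 / 5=-1.40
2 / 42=0.05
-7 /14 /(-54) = 1 /108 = 0.01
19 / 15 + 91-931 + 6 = -12491 / 15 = -832.73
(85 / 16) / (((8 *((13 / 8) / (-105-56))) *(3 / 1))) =-13685 / 624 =-21.93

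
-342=-342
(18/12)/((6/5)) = 5/4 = 1.25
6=6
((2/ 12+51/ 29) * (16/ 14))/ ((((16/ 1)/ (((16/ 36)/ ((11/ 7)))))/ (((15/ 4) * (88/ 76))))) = 1675/ 9918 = 0.17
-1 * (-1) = 1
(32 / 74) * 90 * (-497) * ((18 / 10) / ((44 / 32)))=-10305792 / 407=-25321.36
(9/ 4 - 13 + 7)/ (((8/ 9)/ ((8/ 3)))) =-45/ 4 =-11.25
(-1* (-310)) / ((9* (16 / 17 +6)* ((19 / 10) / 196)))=5164600 / 10089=511.90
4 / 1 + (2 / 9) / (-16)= 287 / 72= 3.99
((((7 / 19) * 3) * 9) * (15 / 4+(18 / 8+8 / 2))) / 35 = 54 / 19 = 2.84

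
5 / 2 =2.50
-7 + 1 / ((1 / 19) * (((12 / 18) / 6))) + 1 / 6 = 985 / 6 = 164.17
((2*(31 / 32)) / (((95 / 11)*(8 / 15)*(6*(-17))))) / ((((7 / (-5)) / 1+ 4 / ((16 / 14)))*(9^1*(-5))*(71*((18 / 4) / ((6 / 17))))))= 341 / 7073637984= 0.00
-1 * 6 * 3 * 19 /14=-171 /7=-24.43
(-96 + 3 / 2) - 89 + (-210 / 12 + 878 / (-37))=-8315 / 37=-224.73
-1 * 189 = -189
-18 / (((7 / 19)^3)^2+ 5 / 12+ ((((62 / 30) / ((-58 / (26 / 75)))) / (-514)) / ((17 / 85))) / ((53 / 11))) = -301053451808449800 / 7011072184211221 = -42.94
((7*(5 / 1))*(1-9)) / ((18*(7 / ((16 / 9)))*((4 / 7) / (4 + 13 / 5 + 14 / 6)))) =-15008 / 243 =-61.76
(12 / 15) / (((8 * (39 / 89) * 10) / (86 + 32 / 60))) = 57761 / 29250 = 1.97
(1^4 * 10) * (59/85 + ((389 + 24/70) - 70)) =380844/119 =3200.37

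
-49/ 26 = -1.88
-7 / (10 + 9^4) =-7 / 6571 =-0.00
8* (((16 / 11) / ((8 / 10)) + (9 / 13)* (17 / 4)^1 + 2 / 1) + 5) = 13454 / 143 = 94.08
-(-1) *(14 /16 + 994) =7959 /8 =994.88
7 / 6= 1.17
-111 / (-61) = 111 / 61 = 1.82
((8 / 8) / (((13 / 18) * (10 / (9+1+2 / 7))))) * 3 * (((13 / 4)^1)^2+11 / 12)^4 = 276520701603 / 3727360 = 74186.74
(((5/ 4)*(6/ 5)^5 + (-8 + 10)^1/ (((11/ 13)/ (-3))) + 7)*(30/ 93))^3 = 71566416843832/ 77444962890625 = 0.92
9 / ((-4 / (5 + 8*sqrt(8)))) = -36*sqrt(2)-45 / 4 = -62.16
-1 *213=-213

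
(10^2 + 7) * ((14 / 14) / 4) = 107 / 4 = 26.75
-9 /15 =-3 /5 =-0.60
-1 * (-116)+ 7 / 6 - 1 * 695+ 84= -2963 / 6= -493.83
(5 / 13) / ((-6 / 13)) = -5 / 6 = -0.83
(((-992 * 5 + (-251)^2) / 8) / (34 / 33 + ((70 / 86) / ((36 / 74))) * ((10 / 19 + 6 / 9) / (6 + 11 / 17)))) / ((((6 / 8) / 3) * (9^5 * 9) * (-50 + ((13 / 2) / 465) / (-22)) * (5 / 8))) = -207745429012 / 158190620229801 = -0.00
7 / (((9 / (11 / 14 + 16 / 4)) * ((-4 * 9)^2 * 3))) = 67 / 69984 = 0.00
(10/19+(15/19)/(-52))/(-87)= -505/85956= -0.01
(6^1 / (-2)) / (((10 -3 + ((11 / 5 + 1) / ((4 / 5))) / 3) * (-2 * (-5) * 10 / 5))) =-9 / 500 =-0.02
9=9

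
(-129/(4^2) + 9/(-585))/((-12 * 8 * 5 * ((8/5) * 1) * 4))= 8401/3194880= 0.00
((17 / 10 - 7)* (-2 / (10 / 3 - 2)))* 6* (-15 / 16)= -1431 / 32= -44.72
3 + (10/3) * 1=19/3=6.33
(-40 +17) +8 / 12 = -67 / 3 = -22.33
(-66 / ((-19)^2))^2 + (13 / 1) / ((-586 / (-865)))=1468012261 / 76368106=19.22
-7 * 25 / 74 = -2.36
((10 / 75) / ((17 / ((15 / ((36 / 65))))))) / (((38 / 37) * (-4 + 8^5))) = 2405 / 380979792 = 0.00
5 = 5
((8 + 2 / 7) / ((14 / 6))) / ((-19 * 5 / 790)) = -27492 / 931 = -29.53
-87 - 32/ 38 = -1669/ 19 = -87.84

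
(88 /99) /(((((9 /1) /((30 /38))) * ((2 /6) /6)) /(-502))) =-40160 /57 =-704.56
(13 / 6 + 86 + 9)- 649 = -3311 / 6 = -551.83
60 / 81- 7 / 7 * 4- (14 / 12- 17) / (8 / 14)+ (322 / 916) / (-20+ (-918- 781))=230983727 / 9447624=24.45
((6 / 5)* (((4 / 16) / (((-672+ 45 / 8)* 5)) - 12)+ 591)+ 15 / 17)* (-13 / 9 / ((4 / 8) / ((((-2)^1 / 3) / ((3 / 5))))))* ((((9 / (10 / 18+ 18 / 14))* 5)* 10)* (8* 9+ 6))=37292653294260 / 876061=42568557.78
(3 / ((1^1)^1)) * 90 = 270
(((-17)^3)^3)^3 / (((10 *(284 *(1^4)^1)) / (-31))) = 51699050987229336912919607549879663 / 2840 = 18203891192686386236943520000000.00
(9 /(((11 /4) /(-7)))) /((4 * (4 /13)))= -819 /44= -18.61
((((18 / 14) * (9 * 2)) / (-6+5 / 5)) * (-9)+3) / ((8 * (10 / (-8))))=-1563 / 350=-4.47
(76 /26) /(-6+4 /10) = -95 /182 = -0.52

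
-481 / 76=-6.33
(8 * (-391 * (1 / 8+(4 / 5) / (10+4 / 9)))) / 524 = -1.20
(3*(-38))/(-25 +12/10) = 570/119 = 4.79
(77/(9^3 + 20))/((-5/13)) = -143/535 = -0.27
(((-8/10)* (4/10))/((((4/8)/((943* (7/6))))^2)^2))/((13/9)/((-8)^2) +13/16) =-972095408837837312/108225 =-8982170559832.18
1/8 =0.12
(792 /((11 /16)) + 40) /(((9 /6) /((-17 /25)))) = -40528 /75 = -540.37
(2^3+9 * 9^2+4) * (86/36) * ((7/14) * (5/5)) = 10621/12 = 885.08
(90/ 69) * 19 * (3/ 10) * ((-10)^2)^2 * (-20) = -34200000/ 23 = -1486956.52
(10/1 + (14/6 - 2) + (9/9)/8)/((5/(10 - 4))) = 251/20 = 12.55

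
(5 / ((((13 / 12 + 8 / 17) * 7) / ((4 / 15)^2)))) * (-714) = -36992 / 1585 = -23.34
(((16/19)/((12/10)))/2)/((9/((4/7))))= 80/3591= 0.02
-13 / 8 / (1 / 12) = -39 / 2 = -19.50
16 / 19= 0.84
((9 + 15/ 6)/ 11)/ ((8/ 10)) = 115/ 88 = 1.31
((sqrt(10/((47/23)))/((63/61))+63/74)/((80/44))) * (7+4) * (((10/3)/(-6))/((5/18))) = -36.22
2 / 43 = 0.05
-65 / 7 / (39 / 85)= -425 / 21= -20.24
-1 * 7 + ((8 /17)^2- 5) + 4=-2248 /289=-7.78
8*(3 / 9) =8 / 3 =2.67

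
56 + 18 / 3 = 62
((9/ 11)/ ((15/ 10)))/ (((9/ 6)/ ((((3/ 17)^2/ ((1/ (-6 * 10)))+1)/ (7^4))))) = -0.00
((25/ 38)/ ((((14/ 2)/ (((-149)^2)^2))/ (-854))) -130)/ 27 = -751648713995/ 513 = -1465202171.53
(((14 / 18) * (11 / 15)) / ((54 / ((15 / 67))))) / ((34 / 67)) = 77 / 16524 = 0.00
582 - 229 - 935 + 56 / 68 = -9880 / 17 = -581.18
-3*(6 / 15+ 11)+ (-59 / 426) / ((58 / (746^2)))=-42099322 / 30885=-1363.10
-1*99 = -99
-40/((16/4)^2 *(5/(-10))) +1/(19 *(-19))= 1804/361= 5.00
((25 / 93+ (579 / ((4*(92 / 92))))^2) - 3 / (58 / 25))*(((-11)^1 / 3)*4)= -9945108547 / 32364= -307289.23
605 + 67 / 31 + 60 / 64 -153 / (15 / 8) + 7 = 1323077 / 2480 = 533.50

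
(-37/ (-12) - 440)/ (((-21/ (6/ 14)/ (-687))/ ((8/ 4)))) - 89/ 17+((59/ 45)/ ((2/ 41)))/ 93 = -871984871/ 71145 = -12256.45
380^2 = 144400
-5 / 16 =-0.31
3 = 3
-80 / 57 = -1.40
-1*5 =-5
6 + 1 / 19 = 115 / 19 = 6.05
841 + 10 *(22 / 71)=59931 / 71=844.10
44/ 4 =11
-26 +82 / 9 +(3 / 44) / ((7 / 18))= -23165 / 1386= -16.71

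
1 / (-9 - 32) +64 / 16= 163 / 41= 3.98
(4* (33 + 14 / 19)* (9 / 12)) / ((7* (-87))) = -641 / 3857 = -0.17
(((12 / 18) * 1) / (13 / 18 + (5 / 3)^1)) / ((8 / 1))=3 / 86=0.03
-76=-76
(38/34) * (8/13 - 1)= -95/221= -0.43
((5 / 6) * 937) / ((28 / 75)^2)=8784375 / 1568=5602.28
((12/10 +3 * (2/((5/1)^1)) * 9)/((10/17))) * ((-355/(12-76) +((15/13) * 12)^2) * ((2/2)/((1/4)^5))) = 696405408/169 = 4120742.06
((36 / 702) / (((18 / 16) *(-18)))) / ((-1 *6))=0.00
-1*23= -23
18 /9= 2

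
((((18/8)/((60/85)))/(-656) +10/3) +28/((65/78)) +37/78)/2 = 25517709/1364480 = 18.70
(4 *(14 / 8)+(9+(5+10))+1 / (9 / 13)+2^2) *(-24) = -2624 / 3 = -874.67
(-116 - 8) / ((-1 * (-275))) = -124 / 275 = -0.45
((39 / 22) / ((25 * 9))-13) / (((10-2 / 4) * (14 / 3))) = -21437 / 73150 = -0.29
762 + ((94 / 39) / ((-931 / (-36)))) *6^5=17993814 / 12103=1486.72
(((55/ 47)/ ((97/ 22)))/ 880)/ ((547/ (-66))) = -363/ 9975092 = -0.00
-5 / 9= -0.56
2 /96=1 /48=0.02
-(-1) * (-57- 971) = -1028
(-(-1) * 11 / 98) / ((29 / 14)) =11 / 203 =0.05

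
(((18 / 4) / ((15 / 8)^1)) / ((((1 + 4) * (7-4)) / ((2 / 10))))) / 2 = 2 / 125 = 0.02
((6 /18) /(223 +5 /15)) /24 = 1 /16080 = 0.00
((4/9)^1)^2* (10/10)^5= 16/81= 0.20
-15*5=-75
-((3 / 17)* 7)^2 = -441 / 289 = -1.53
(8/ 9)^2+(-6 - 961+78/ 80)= -3127361/ 3240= -965.23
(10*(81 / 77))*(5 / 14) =2025 / 539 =3.76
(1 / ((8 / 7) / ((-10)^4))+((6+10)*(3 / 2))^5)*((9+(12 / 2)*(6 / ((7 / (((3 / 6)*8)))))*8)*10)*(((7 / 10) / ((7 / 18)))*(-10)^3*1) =-174333949380000 / 7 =-24904849911428.57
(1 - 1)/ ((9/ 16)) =0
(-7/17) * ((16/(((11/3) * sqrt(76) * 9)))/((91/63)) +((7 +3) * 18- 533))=2471/17- 168 * sqrt(19)/46189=145.34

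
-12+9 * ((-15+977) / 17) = 8454 / 17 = 497.29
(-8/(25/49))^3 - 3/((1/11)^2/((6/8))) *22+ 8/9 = -2768550059/281250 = -9843.73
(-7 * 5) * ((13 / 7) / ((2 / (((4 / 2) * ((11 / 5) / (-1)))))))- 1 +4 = 146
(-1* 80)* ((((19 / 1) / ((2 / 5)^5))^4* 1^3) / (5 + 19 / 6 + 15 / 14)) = -1304979801177978515625 / 12713984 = -102641296479370.94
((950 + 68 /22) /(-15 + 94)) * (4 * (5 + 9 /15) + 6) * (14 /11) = 20842192 /47795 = 436.07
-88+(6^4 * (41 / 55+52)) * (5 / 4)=938956 / 11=85359.64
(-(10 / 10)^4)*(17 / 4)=-17 / 4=-4.25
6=6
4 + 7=11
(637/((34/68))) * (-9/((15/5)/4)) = -15288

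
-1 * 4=-4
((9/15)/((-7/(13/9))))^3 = -2197/1157625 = -0.00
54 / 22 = 27 / 11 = 2.45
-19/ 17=-1.12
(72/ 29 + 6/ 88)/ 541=0.00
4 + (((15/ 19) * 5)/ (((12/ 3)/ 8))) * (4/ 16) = 227/ 38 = 5.97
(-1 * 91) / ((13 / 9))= -63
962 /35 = 27.49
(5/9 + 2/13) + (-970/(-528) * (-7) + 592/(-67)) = -14476999/689832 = -20.99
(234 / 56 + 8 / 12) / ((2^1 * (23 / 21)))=2.21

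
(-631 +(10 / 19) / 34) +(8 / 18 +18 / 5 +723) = 1396231 / 14535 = 96.06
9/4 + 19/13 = 193/52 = 3.71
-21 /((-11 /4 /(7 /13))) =588 /143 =4.11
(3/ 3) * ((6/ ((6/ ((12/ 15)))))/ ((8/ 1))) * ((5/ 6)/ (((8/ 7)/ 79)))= 553/ 96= 5.76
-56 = -56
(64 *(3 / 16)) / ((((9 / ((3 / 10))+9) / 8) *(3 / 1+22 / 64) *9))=1024 / 12519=0.08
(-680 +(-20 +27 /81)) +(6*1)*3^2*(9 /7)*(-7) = -3557 /3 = -1185.67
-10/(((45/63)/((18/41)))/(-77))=19404/41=473.27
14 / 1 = 14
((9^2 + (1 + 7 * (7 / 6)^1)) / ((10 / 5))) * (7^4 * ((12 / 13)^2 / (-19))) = -15587292 / 3211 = -4854.34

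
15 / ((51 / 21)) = 105 / 17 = 6.18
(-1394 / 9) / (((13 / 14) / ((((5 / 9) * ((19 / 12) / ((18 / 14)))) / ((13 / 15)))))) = -131.68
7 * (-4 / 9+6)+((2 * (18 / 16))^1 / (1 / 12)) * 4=146.89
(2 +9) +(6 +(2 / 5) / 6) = 256 / 15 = 17.07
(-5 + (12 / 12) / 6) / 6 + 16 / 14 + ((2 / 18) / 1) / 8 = 59 / 168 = 0.35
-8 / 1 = -8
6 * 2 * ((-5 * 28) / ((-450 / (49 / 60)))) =686 / 225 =3.05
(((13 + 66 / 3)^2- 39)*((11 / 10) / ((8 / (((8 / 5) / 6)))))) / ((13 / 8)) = 26.76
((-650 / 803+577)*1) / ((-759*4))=-154227 / 812636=-0.19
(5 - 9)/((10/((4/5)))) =-8/25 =-0.32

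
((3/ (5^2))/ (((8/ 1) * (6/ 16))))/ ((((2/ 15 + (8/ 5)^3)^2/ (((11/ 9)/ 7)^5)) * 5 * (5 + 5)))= 4026275/ 554749091225784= 0.00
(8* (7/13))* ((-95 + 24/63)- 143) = -39920/39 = -1023.59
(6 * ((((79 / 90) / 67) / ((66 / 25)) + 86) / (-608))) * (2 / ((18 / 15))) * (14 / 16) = -1.24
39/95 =0.41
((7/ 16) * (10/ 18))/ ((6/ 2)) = 35/ 432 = 0.08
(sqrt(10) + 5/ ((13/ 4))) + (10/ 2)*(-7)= -435/ 13 + sqrt(10)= -30.30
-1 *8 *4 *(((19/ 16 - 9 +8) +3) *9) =-918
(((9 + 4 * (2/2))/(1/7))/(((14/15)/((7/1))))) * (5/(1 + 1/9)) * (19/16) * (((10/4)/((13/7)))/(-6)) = -209475/256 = -818.26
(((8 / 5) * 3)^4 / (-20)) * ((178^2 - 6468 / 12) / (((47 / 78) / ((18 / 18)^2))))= -40299337728 / 29375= -1371892.35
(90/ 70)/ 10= 9/ 70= 0.13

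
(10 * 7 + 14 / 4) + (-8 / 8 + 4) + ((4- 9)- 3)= 137 / 2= 68.50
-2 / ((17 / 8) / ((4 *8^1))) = -30.12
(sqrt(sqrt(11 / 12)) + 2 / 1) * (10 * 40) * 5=1000 * 11^(1 / 4) * sqrt(2) * 3^(3 / 4) / 3 + 4000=5956.96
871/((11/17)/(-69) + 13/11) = 11238513/15128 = 742.89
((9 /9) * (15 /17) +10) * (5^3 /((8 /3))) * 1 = 69375 /136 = 510.11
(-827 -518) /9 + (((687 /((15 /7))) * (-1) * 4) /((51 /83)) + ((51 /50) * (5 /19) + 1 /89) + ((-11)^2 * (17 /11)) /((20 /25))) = -10361638433 /5174460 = -2002.46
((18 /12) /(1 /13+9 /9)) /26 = 3 /56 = 0.05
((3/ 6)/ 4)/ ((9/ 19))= 19/ 72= 0.26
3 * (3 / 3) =3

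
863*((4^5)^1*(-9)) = -7953408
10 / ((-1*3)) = -10 / 3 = -3.33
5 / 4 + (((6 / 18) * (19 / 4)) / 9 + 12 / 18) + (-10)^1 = -427 / 54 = -7.91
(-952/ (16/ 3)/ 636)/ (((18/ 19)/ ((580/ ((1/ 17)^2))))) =-94747205/ 1908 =-49657.86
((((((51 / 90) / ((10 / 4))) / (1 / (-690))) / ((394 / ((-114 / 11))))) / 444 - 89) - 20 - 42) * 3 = -363188583 / 801790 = -452.97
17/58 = 0.29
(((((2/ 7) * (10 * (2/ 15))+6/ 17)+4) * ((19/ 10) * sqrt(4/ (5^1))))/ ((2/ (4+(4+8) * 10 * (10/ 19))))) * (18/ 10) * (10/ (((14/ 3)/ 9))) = 17467164 * sqrt(5)/ 4165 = 9377.61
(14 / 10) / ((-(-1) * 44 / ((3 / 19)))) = 21 / 4180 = 0.01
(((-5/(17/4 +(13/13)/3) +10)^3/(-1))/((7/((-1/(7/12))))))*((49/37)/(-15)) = -3764768/246235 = -15.29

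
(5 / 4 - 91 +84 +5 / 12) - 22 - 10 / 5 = -88 / 3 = -29.33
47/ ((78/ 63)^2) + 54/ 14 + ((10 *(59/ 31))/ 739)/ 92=86066214257/ 2493323924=34.52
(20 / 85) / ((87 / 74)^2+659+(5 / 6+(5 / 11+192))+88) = 722832 / 2892844423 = 0.00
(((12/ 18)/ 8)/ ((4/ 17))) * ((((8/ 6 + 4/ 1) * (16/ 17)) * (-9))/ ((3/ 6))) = -32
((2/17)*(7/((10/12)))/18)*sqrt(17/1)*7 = 98*sqrt(17)/255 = 1.58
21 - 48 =-27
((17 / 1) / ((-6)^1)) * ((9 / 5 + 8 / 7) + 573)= -171343 / 105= -1631.84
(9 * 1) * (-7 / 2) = -63 / 2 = -31.50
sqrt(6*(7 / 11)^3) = 7*sqrt(462) / 121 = 1.24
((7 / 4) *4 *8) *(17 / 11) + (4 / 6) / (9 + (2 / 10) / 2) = 260116 / 3003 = 86.62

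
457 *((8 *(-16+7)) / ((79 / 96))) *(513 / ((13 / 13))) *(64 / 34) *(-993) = 51491615956992 / 1343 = 38340741591.21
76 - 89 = -13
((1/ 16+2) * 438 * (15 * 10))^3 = 159242121316265625/ 64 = 2488158145566650.39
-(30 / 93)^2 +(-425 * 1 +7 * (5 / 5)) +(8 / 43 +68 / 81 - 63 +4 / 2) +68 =-1372599601 / 3347163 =-410.08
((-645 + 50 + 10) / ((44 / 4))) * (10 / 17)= -5850 / 187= -31.28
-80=-80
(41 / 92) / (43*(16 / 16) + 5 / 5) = 41 / 4048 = 0.01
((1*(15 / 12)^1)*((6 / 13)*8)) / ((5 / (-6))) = -72 / 13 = -5.54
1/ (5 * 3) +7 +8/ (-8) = 91/ 15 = 6.07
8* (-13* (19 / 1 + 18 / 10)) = -10816 / 5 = -2163.20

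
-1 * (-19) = 19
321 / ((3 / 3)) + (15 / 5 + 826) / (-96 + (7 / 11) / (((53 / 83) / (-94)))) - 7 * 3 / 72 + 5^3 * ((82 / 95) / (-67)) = 531653439839 / 1689250632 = 314.73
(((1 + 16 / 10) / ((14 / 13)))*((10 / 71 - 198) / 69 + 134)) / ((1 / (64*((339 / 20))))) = 14020864624 / 40825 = 343438.20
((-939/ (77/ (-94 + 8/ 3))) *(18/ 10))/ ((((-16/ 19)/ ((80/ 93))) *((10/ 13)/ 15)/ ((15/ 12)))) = -476622315/ 9548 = -49918.55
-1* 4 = -4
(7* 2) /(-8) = -7 /4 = -1.75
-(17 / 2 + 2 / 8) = -35 / 4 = -8.75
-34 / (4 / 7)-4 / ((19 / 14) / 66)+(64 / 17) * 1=-161669 / 646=-250.26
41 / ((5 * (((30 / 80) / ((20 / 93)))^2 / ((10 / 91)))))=2099200 / 7083531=0.30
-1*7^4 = -2401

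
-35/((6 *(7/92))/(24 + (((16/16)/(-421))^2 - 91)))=910427860/177241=5136.67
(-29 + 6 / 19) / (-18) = 545 / 342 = 1.59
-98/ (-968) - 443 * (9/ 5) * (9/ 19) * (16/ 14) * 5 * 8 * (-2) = 2223030133/ 64372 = 34534.12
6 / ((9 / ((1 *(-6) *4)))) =-16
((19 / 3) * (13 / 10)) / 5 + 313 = 47197 / 150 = 314.65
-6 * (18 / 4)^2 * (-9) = 2187 / 2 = 1093.50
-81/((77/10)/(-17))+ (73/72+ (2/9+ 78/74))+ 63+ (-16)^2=102588889/205128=500.12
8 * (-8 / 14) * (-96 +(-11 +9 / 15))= 2432 / 5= 486.40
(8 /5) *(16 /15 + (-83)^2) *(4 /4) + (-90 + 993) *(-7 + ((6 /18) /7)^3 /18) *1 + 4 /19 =4703.32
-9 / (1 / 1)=-9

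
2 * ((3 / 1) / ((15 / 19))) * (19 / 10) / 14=361 / 350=1.03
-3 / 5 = -0.60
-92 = -92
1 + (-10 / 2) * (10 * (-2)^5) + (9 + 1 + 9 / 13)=20952 / 13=1611.69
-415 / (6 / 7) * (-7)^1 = 20335 / 6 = 3389.17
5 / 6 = 0.83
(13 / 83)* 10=130 / 83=1.57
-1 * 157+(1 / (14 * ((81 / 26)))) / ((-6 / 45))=-59411 / 378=-157.17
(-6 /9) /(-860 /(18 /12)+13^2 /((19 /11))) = 38 /27103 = 0.00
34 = 34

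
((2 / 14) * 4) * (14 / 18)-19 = -167 / 9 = -18.56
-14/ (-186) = 7/ 93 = 0.08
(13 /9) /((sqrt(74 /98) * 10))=91 * sqrt(37) /3330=0.17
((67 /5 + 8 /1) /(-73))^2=11449 /133225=0.09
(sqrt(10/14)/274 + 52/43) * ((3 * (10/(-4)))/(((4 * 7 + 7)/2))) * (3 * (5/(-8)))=45 * sqrt(35)/107408 + 585/602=0.97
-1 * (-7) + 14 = 21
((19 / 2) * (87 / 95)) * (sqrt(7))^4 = 4263 / 10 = 426.30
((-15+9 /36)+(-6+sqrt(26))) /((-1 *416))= 83 /1664 - sqrt(26) /416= 0.04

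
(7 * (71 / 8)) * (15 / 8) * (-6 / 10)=-4473 / 64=-69.89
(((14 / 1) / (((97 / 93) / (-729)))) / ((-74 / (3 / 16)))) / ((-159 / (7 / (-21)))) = 158193 / 3043472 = 0.05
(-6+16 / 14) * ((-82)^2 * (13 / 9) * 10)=-29720080 / 63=-471747.30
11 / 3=3.67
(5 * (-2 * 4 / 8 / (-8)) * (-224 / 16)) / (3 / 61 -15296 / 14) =14945 / 1866028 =0.01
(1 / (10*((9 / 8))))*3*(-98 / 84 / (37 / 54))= -84 / 185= -0.45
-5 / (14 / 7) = -5 / 2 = -2.50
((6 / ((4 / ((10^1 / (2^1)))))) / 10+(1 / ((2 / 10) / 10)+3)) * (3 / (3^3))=5.97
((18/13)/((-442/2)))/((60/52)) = -0.01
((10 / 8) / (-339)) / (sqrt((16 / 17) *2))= -5 *sqrt(34) / 10848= -0.00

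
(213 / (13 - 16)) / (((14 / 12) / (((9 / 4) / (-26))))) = 1917 / 364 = 5.27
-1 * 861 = -861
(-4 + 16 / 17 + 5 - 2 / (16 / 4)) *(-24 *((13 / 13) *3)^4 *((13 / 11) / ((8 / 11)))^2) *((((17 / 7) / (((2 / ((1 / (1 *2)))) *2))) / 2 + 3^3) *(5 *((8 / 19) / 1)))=-4370966145 / 10336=-422887.59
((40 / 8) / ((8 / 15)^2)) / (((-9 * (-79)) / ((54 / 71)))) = 3375 / 179488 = 0.02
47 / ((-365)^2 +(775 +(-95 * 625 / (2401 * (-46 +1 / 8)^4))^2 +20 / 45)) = 802515079182427696550311255143 / 2288029303910933231489828025880564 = 0.00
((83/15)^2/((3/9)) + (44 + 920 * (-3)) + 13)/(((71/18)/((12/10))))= -7050096/8875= -794.38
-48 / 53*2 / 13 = -96 / 689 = -0.14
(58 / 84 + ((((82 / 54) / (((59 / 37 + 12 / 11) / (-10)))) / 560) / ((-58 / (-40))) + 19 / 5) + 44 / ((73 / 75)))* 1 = 15521545948 / 312373935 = 49.69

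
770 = 770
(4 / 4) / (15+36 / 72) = 2 / 31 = 0.06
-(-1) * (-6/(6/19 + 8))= -57/79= -0.72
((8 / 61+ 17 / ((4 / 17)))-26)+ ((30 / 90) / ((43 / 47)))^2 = 188865193 / 4060404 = 46.51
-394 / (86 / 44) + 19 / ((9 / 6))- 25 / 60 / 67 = -2177125 / 11524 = -188.92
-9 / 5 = -1.80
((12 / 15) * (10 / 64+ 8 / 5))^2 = 78961 / 40000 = 1.97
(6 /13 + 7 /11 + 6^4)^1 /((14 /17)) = 3153245 /2002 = 1575.05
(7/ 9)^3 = 343/ 729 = 0.47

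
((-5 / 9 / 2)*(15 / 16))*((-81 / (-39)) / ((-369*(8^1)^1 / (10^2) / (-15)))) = -9375 / 34112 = -0.27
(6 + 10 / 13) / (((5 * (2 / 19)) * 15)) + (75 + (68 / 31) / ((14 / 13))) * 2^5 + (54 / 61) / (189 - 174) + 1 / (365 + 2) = 11680750254209 / 4736529525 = 2466.10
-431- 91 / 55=-23796 / 55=-432.65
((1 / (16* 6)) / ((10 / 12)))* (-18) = -9 / 40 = -0.22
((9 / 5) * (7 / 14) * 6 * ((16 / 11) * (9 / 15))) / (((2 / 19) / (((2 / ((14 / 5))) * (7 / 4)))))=3078 / 55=55.96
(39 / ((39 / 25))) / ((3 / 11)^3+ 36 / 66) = 33275 / 753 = 44.19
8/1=8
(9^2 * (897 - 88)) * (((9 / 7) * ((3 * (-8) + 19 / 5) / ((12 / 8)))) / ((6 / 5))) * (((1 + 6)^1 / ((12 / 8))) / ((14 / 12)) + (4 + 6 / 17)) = -939816918 / 119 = -7897621.16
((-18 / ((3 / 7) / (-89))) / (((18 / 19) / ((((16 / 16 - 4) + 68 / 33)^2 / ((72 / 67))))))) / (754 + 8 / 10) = 3810744595 / 887735376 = 4.29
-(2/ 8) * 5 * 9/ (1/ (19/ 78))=-285/ 104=-2.74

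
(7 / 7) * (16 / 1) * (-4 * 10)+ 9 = -631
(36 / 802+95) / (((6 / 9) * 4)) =114339 / 3208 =35.64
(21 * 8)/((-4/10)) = -420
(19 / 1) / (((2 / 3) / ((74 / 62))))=2109 / 62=34.02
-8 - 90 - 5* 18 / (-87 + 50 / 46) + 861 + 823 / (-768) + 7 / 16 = 144816479 / 189696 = 763.41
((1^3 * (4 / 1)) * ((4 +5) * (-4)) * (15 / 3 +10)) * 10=-21600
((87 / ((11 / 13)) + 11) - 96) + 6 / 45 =2962 / 165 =17.95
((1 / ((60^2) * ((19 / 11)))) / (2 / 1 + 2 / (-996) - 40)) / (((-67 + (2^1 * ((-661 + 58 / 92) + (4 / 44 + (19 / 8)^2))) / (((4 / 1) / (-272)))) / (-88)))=20327032 / 4855952727234375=0.00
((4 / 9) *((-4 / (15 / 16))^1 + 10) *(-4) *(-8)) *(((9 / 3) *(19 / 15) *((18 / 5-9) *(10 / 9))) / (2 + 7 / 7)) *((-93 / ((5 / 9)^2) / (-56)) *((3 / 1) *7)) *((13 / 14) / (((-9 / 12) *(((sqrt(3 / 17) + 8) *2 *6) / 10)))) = 277335552 / 30625-2039232 *sqrt(51) / 30625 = 8580.33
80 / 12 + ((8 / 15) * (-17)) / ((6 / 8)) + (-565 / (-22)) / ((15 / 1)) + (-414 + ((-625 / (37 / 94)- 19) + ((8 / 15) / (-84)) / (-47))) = -8132790737 / 4017090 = -2024.55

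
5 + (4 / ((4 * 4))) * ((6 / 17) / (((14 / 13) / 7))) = 379 / 68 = 5.57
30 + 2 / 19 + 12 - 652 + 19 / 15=-173459 / 285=-608.63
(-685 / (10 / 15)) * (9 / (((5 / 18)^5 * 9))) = -388306224 / 625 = -621289.96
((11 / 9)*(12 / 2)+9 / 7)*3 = 181 / 7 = 25.86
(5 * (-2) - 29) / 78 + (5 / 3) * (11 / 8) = 43 / 24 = 1.79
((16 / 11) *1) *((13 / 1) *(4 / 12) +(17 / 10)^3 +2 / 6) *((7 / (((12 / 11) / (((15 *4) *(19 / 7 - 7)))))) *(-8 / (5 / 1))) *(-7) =-6437536 / 25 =-257501.44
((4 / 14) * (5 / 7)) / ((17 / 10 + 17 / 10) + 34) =50 / 9163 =0.01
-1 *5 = -5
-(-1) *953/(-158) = -953/158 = -6.03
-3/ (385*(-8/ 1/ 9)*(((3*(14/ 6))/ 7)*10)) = 27/ 30800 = 0.00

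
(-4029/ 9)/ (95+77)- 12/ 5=-12907/ 2580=-5.00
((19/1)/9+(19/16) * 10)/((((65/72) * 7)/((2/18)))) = 1007/4095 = 0.25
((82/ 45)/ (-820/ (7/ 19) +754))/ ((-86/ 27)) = 287/ 738310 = 0.00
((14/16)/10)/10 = 7/800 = 0.01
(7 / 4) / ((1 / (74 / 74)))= 7 / 4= 1.75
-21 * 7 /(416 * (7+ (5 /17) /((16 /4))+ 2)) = -2499 /64168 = -0.04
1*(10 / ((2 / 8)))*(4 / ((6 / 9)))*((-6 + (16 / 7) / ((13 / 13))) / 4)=-1560 / 7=-222.86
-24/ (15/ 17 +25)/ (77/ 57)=-2907/ 4235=-0.69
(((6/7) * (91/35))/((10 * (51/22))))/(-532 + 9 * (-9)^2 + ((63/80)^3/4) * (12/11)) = 0.00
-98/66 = -49/33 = -1.48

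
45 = 45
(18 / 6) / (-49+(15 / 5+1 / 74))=-222 / 3403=-0.07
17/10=1.70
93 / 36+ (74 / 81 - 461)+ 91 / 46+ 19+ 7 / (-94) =-152916283 / 350244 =-436.60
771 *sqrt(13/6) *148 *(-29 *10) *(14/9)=-77213080 *sqrt(78)/9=-75769717.59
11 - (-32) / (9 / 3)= 65 / 3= 21.67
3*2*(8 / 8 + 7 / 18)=25 / 3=8.33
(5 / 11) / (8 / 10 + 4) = 25 / 264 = 0.09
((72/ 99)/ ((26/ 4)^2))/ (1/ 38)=1216/ 1859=0.65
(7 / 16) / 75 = 7 / 1200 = 0.01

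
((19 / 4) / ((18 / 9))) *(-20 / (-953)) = 95 / 1906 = 0.05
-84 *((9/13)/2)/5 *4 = -1512/65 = -23.26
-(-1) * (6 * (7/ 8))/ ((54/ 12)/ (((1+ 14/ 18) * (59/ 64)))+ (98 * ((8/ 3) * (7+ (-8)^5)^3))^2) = 11151/ 179344072245891160153065480489681608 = 0.00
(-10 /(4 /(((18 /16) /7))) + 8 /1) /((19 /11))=4.40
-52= -52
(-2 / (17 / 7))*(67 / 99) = -938 / 1683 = -0.56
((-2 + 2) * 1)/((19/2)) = 0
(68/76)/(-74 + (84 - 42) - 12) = -17/836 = -0.02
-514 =-514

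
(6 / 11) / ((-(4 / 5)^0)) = -6 / 11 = -0.55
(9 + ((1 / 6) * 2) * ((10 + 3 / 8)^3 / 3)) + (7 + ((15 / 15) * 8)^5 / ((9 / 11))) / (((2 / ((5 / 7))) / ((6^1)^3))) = 99678374093 / 32256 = 3090227.37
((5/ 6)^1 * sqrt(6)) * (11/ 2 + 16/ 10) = 71 * sqrt(6)/ 12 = 14.49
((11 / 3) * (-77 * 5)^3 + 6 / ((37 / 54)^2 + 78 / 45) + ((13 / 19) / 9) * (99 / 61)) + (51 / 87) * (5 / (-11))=-7453906814033707333 / 35622988071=-209244289.09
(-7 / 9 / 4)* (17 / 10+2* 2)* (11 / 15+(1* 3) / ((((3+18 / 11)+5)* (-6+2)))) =-554477 / 763200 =-0.73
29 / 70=0.41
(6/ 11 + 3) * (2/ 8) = 39/ 44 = 0.89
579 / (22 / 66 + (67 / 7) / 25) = 303975 / 376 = 808.44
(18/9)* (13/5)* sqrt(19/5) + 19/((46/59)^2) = 41.39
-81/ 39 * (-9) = 18.69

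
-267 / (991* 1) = -267 / 991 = -0.27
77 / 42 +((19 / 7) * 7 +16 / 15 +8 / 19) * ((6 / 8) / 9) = 12109 / 3420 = 3.54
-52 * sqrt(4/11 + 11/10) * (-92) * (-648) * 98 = -151901568 * sqrt(17710)/55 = -367543585.74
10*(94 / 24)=235 / 6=39.17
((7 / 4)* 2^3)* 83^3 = 8005018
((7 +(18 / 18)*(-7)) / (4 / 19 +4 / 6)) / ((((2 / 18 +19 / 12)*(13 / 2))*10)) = 0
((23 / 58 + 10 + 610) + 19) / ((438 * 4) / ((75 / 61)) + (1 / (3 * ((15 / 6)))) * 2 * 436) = 2781375 / 6704336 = 0.41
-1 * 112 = -112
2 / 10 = 1 / 5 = 0.20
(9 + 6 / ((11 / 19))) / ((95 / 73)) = 14.88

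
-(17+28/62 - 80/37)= -17537/1147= -15.29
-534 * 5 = -2670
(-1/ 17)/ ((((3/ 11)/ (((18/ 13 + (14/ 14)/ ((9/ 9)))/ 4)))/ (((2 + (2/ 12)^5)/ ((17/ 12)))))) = -5303573/ 29214432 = -0.18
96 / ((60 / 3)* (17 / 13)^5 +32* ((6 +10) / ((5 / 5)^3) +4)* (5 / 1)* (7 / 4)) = 2970344 / 175636495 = 0.02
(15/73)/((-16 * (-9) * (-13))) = -5/45552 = -0.00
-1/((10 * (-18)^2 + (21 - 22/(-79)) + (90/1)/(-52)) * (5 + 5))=-1027/33475555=-0.00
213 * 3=639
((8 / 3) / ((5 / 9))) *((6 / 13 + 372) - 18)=110592 / 65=1701.42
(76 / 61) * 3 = 228 / 61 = 3.74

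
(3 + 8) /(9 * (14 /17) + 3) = 187 /177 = 1.06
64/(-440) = -8/55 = -0.15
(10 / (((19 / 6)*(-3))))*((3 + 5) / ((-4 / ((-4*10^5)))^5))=-1600000000000000000000000000 / 19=-84210526315789473684210530.00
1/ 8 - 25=-199/ 8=-24.88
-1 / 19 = -0.05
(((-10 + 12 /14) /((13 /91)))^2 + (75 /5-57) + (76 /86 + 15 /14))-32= 4023.96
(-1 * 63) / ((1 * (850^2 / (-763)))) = 48069 / 722500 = 0.07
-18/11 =-1.64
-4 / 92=-1 / 23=-0.04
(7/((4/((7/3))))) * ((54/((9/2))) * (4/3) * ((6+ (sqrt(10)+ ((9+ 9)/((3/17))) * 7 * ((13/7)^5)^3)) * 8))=1568 * sqrt(10)/3+ 55690295005607405952/13841287201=4023492690.67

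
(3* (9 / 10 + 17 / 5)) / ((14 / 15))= 387 / 28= 13.82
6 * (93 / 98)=5.69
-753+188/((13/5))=-8849/13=-680.69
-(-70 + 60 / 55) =758 / 11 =68.91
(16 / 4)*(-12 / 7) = -48 / 7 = -6.86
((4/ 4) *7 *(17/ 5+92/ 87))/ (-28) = -1939/ 1740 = -1.11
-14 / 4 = -7 / 2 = -3.50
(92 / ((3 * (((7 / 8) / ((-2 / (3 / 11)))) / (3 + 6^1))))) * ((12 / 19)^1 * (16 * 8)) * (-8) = 198967296 / 133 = 1495994.71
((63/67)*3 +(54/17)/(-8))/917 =11043/4177852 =0.00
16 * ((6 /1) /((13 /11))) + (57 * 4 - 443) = -1739 /13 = -133.77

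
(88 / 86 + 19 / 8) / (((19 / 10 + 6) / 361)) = 2110045 / 13588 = 155.29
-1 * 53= -53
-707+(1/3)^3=-19088/27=-706.96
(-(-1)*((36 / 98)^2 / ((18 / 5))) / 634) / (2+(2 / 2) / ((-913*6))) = 0.00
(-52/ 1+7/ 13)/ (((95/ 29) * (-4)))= 19401/ 4940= 3.93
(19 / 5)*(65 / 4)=247 / 4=61.75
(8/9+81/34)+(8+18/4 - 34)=-2789/153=-18.23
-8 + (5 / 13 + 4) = -47 / 13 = -3.62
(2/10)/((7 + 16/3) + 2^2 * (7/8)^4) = 3072/225455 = 0.01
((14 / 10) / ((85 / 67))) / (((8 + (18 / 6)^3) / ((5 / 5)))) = 0.03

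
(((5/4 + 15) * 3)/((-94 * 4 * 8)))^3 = -0.00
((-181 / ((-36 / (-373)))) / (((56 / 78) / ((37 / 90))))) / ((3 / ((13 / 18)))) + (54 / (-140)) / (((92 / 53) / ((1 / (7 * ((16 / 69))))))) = -258.66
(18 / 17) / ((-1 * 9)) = -2 / 17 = -0.12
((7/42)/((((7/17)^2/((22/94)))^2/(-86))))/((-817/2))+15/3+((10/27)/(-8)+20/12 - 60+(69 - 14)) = 18362799877/10883416068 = 1.69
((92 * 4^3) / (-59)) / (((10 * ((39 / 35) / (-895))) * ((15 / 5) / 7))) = 129109120 / 6903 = 18703.33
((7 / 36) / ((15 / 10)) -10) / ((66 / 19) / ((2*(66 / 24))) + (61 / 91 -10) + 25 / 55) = 1.20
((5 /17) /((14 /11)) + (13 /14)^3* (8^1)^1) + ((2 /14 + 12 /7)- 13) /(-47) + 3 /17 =3864145 /548114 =7.05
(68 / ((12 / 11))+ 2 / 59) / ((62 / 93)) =11039 / 118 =93.55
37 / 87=0.43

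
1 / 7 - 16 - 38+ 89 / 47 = -17096 / 329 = -51.96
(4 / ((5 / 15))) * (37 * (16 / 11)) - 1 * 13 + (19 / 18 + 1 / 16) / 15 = 15037531 / 23760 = 632.89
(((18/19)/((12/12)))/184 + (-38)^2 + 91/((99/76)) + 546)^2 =127066254636404521/29946994704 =4243038.61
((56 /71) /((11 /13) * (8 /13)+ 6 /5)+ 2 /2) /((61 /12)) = 903324 /3148637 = 0.29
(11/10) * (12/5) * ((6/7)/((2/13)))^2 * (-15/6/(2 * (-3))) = 16731/490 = 34.14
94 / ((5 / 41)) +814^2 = 3316834 / 5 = 663366.80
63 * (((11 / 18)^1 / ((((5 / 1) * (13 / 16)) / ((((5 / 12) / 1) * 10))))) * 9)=4620 / 13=355.38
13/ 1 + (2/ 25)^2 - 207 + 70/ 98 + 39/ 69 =-19391856/ 100625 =-192.71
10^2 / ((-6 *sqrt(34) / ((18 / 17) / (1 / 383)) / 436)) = -505380.10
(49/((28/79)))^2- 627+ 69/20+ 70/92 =34022103/1840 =18490.27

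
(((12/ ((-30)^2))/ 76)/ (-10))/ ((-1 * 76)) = 1/ 4332000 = 0.00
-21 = -21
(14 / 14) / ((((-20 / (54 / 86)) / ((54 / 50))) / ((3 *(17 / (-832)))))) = 37179 / 17888000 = 0.00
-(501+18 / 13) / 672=-311 / 416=-0.75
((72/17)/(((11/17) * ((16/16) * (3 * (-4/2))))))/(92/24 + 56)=-72/3949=-0.02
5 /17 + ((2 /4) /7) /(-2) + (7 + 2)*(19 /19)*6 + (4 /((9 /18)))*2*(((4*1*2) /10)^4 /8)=55.08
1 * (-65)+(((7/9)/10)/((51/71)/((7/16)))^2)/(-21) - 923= -177623993569/179781120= -988.00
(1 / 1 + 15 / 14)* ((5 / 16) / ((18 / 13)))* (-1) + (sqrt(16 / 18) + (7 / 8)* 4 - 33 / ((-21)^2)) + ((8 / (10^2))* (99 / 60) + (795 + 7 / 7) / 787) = 2* sqrt(2) / 3 + 11386840627 / 2776536000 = 5.04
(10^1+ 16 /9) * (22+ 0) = 2332 /9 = 259.11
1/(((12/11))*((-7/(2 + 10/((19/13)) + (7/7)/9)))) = -16841/14364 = -1.17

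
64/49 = 1.31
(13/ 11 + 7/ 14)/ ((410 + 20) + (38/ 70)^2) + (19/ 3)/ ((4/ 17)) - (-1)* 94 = 8413490621/ 69578652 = 120.92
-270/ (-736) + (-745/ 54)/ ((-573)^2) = 1196622125/ 3262276944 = 0.37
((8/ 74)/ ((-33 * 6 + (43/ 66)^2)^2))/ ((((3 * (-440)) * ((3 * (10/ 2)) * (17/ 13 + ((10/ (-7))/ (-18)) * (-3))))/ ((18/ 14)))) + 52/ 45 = 40012586353278626/ 34626276656913825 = 1.16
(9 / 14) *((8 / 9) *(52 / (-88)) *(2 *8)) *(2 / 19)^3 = -3328 / 528143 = -0.01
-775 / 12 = -64.58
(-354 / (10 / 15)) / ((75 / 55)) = -1947 / 5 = -389.40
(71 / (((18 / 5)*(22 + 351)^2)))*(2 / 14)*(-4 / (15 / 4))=-568 / 26295381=-0.00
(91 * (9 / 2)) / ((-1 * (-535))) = 819 / 1070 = 0.77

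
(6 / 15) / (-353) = -2 / 1765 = -0.00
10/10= 1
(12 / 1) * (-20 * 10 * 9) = -21600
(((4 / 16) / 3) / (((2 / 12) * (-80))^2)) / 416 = 3 / 2662400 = 0.00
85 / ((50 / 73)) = 1241 / 10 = 124.10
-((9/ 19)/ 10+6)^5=-2002627351780749/ 247609900000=-8087.83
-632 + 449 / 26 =-15983 / 26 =-614.73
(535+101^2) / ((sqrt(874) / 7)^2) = 263032 / 437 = 601.90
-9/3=-3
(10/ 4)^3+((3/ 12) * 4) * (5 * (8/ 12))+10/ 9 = 1445/ 72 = 20.07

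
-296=-296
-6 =-6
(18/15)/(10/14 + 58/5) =42/431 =0.10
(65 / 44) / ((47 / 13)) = 845 / 2068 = 0.41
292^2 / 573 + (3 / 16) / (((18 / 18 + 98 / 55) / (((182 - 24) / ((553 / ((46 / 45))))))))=365319299 / 2454732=148.82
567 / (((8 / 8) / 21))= 11907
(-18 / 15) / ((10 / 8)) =-24 / 25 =-0.96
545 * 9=4905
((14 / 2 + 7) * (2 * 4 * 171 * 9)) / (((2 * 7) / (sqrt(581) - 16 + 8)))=-98496 + 12312 * sqrt(581)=198271.73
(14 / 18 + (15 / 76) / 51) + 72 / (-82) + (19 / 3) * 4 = 12031657 / 476748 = 25.24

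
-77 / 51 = -1.51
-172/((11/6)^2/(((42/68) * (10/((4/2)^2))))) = -162540/2057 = -79.02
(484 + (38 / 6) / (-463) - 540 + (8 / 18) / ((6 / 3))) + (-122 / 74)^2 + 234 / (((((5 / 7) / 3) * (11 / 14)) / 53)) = 20783475917024 / 313754265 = 66241.25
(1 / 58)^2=1 / 3364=0.00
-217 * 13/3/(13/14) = -3038/3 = -1012.67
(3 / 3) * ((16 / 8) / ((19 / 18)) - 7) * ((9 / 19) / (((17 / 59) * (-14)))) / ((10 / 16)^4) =105486336 / 26849375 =3.93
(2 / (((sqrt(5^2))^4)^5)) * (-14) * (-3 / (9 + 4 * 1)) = 84 / 1239776611328125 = 0.00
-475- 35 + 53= -457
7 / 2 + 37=81 / 2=40.50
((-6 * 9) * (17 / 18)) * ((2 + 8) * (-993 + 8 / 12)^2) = -502209976.67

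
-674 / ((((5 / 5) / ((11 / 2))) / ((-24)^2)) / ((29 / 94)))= -30960864 / 47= -658741.79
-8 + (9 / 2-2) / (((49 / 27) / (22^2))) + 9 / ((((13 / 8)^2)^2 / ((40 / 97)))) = 89495773366 / 135750433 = 659.27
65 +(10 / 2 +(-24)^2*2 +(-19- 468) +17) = 752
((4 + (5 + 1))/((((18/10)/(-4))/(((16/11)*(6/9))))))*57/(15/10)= -243200/297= -818.86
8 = 8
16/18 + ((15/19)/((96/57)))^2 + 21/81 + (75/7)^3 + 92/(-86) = 501673562287/407780352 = 1230.25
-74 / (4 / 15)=-555 / 2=-277.50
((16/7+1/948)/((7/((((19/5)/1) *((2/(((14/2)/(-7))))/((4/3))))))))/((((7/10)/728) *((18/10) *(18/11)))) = -657.48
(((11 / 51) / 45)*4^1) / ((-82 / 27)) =-22 / 3485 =-0.01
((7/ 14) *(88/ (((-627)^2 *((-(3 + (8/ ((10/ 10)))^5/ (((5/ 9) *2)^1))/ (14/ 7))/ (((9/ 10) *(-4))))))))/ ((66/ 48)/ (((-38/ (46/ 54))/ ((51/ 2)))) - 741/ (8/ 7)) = -1536/ 36494731002917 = -0.00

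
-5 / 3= -1.67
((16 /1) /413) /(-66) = -8 /13629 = -0.00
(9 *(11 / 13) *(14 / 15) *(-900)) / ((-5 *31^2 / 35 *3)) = 194040 / 12493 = 15.53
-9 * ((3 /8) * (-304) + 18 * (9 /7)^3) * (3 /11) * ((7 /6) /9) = 12990 /539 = 24.10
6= 6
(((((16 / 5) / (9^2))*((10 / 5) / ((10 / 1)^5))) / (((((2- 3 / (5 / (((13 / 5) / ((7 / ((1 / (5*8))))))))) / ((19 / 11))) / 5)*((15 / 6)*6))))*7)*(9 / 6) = 3724 / 1554906375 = 0.00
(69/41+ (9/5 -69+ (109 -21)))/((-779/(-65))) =59917/31939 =1.88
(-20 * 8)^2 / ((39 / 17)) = 435200 / 39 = 11158.97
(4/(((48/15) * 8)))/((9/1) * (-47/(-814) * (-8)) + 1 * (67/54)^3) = -40054905/576074188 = -0.07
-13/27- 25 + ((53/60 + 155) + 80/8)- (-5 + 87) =31537/540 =58.40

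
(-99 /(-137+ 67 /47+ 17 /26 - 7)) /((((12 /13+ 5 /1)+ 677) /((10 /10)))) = 262119 /256614151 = 0.00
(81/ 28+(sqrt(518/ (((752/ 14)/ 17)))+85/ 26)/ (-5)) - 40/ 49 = 3625/ 2548 - 7* sqrt(29563)/ 470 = -1.14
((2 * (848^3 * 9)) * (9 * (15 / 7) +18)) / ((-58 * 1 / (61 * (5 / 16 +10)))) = -31071797095680 / 7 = -4438828156525.71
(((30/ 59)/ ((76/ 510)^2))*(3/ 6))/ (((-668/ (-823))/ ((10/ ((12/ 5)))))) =6689446875/ 113821856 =58.77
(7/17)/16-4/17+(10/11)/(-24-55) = -52253/236368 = -0.22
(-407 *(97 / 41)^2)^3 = -56158258715304955847 / 4750104241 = -11822531857.42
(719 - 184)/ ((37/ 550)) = 294250/ 37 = 7952.70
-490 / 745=-98 / 149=-0.66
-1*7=-7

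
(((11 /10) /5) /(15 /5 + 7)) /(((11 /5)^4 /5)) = 25 /5324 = 0.00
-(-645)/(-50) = -129/10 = -12.90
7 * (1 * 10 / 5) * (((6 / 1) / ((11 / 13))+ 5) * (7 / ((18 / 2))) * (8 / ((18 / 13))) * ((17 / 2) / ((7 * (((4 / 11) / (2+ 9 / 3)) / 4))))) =4115020 / 81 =50802.72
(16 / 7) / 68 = 4 / 119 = 0.03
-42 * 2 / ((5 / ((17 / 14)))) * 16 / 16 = -102 / 5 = -20.40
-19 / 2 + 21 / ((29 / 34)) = 877 / 58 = 15.12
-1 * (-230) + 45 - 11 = 264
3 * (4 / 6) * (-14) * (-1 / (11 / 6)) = 168 / 11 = 15.27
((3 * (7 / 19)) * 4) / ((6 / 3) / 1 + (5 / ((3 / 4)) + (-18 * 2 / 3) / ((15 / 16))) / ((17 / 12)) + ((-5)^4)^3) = 7140 / 394287105613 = 0.00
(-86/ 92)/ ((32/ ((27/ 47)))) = -1161/ 69184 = -0.02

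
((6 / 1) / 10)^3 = 27 / 125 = 0.22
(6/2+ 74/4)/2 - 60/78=519/52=9.98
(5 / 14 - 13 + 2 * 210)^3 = 185485563927 / 2744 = 67596779.86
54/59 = 0.92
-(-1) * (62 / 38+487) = 9284 / 19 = 488.63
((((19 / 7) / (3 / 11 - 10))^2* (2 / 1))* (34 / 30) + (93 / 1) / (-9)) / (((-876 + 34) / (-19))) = -1623930019 / 7085442630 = -0.23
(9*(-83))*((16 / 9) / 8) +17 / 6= -979 / 6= -163.17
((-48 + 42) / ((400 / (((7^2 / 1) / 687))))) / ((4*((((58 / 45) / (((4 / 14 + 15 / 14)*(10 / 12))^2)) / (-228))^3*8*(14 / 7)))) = 680669362502578125 / 3515293232267264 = 193.63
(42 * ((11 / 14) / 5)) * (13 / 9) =143 / 15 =9.53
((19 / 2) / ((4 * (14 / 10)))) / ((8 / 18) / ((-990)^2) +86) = 0.02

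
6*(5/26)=15/13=1.15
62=62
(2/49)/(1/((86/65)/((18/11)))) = 946/28665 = 0.03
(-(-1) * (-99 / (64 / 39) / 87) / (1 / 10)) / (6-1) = -1287 / 928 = -1.39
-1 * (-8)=8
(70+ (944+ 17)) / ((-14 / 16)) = -8248 / 7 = -1178.29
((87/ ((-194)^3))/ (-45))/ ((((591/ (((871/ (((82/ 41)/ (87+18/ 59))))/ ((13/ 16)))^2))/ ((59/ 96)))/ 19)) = 7291918308071/ 636479896740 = 11.46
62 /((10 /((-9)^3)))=-22599 /5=-4519.80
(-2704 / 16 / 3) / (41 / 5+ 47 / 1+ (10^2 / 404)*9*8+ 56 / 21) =-85345 / 114668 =-0.74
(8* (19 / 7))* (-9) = -1368 / 7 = -195.43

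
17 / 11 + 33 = 380 / 11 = 34.55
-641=-641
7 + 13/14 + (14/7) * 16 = 559/14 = 39.93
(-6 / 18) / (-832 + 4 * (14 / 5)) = 5 / 12312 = 0.00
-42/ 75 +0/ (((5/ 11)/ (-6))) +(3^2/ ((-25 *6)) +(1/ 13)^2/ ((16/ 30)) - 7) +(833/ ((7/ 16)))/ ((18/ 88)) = 2829314171/ 304200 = 9300.84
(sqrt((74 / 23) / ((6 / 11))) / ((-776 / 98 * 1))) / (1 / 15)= -4.60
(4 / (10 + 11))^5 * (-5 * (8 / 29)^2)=-327680 / 3434728941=-0.00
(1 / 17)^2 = 1 / 289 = 0.00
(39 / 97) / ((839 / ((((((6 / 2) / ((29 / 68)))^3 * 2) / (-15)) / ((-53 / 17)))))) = 3752431488 / 525985246555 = 0.01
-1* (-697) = 697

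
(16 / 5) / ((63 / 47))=752 / 315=2.39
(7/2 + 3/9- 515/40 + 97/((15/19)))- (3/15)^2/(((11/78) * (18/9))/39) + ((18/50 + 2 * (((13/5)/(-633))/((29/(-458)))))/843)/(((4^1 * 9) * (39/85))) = 1294088508752957/11949757162200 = 108.29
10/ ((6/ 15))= 25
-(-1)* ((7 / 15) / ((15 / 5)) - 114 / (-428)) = 0.42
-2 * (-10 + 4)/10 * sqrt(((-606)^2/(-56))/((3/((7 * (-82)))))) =606 * sqrt(123)/5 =1344.17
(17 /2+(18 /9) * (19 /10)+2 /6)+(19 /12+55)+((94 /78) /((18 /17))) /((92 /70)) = 2828887 /40365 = 70.08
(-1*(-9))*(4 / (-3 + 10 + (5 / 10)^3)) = 96 / 19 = 5.05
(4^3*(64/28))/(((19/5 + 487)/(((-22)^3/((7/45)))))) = -408883200/20041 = -20402.34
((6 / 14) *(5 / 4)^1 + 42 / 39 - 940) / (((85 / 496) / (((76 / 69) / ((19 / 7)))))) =-7366096 / 3315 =-2222.05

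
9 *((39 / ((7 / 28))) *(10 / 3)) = 4680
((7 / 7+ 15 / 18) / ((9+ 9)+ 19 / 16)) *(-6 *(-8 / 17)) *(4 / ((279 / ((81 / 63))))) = 5632 / 1132523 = 0.00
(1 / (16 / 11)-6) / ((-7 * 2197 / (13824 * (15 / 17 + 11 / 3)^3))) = 1997946880 / 4444531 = 449.53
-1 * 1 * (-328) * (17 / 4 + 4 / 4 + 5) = 3362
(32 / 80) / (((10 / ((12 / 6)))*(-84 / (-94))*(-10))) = -47 / 5250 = -0.01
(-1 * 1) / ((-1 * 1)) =1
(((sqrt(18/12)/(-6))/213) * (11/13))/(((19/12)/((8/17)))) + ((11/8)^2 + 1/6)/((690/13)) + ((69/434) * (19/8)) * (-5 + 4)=-1948157/5749632-88 * sqrt(6)/894387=-0.34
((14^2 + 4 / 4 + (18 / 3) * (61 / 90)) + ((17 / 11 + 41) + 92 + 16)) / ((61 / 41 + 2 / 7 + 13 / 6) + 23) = 33301184 / 2551505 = 13.05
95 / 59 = 1.61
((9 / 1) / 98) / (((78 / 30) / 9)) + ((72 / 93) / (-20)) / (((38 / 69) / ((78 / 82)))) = 38616723 / 153829130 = 0.25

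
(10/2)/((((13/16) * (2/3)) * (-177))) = -40/767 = -0.05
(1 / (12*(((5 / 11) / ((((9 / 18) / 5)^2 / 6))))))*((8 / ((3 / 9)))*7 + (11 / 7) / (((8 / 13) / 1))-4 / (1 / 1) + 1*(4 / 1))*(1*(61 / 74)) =6408721 / 149184000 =0.04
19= 19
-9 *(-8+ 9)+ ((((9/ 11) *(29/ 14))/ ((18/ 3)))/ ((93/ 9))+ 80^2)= 61021529/ 9548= 6391.03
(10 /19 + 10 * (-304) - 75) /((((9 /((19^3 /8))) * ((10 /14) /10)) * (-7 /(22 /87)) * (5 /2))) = 5221865 /87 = 60021.44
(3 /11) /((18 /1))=1 /66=0.02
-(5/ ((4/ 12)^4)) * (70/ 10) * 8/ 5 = -4536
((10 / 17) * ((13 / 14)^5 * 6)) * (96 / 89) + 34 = 931418434 / 25428991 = 36.63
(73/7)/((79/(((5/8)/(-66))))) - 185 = -54017405/291984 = -185.00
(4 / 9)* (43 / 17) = 172 / 153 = 1.12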